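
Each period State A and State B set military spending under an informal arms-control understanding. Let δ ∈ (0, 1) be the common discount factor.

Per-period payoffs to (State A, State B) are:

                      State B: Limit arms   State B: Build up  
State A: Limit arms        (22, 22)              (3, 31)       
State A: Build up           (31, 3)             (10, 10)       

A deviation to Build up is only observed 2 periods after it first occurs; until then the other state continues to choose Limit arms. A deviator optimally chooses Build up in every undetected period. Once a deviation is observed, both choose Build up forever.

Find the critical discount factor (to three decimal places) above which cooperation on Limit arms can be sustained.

Deviating for the 2 undetected periods gains 31−22 = 9 per period over cooperation, then loses 22−10 = 12 per period forever once punishment starts.
Gain: 9(1 + δ + … + δ^1); loss: 12·δ^2/(1−δ).
No profitable deviation ⇔ 9(1−δ^2) ≤ 12·δ^2, i.e. δ^2 ≥ 9/(9+12) = 3/7.
Hence δ ≥ (3/7)^(1/2) ≈ 0.655.

0.655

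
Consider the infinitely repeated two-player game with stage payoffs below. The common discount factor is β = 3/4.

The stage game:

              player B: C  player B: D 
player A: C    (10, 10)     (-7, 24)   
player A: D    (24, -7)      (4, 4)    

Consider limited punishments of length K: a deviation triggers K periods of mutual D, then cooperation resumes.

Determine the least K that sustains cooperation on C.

IC: β(1−β^K)/(1−β) ≥ (24−10)/(10−4) = 7/3.
With β = 3/4: need 1 − β^K ≥ 7/3·(1−3/4)/(3/4), i.e. β^K ≤ 0.2222.
Since (3/4)^5 = 0.2373 and (3/4)^6 = 0.1780, the smallest such K is 6.

6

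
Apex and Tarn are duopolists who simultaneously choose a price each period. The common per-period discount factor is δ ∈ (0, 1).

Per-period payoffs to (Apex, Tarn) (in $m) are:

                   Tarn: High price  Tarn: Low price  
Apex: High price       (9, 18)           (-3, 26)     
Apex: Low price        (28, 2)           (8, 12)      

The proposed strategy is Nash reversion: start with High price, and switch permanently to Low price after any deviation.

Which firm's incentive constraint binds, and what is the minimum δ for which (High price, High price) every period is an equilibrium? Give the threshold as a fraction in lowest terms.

Apex; δ ≥ 19/20

For Apex: deviation gain 28−9 = 19, per-period punishment loss 9−8 = 1. IC gives δ ≥ 19/20.
For Tarn: gain 8, loss 6 per period, so δ ≥ 8/14 = 4/7.
The tighter constraint is Apex's, so cooperation needs δ ≥ 19/20.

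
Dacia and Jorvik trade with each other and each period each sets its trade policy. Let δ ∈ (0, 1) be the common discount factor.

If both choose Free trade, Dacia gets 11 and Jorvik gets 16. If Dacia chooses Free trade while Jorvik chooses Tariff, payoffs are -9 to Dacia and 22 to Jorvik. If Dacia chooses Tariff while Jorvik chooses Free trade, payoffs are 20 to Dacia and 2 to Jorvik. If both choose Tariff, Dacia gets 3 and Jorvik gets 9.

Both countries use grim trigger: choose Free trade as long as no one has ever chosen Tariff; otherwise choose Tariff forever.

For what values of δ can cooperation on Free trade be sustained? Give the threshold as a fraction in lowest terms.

Dacia's threshold: (20−11)/(20−3) = 9/17.
Jorvik's threshold: (22−16)/(22−9) = 6/13.
9/17 > 6/13, so Dacia binds and δ* = 9/17.

9/17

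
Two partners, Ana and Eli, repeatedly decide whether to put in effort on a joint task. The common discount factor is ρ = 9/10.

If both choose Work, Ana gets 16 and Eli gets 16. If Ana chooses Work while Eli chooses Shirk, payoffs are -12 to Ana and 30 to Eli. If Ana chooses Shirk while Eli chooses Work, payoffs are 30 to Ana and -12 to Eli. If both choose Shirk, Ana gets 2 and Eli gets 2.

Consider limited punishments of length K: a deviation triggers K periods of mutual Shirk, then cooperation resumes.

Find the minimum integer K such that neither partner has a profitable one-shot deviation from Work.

2

Need Σ_{k=1}^{K} ρ^k ≥ (30−16)/(16−2) = 1.0000 at ρ = 9/10.
At K = 1 the sum is 0.9000 < 1.0000; at K = 2 it is 1.7100 ≥ 1.0000.
So the minimum punishment length is K = 2.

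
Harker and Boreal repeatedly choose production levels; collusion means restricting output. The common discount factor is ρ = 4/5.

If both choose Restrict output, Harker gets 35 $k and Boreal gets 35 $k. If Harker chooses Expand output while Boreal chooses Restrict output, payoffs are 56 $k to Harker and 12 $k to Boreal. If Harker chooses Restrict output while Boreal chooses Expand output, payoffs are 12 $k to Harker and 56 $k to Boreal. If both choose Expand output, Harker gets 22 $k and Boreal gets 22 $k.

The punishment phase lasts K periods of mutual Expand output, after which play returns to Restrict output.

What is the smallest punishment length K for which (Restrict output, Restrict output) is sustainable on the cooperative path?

3

No profitable deviation requires (35−22)(ρ+…+ρ^K) ≥ 56−35, i.e. ρ+…+ρ^K ≥ 21/13 ≈ 1.6154.
With ρ = 4/5, the partial sums are K=1: 0.8000, K=2: 1.4400, K=3: 1.9520.
K = 3 is the first length at which the sum reaches 1.6154.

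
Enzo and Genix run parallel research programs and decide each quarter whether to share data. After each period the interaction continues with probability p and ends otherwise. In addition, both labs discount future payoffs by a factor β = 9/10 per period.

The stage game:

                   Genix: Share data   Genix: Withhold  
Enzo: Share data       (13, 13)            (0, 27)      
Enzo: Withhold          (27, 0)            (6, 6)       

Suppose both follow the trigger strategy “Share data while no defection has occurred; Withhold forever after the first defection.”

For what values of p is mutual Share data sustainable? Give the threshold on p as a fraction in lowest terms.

20/27

Expected continuation weight on next period's payoff is β·p = 9/10·p, which plays the role of the discount factor.
Cooperation requires 9/10·p ≥ (27−13)/(27−6) = 2/3, hence p ≥ 20/27.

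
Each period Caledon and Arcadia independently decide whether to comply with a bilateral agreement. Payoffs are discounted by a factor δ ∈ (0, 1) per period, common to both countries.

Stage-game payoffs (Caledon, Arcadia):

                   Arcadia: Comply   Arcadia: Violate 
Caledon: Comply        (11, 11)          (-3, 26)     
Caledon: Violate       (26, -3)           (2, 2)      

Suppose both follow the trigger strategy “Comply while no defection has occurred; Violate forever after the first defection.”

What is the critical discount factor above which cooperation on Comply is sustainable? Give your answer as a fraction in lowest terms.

5/8

One-period gain from deviating is 26 − 11 = 15. The loss is 11 − 2 = 9 in every subsequent period, with present value 9·δ/(1−δ).
Deviation is unprofitable when 9·δ/(1−δ) ≥ 15, i.e. δ/(1−δ) ≥ 5/3.
Equivalently δ ≥ 15/(15+9) = 5/8.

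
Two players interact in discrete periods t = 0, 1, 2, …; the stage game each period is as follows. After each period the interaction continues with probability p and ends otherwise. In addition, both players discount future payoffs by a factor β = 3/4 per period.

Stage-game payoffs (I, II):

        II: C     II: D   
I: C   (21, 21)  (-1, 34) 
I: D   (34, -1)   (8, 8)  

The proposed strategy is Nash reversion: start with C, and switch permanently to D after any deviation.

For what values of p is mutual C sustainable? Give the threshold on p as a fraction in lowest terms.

2/3

Expected continuation weight on next period's payoff is β·p = 3/4·p, which plays the role of the discount factor.
Cooperation requires 3/4·p ≥ (34−21)/(34−8) = 1/2, hence p ≥ 2/3.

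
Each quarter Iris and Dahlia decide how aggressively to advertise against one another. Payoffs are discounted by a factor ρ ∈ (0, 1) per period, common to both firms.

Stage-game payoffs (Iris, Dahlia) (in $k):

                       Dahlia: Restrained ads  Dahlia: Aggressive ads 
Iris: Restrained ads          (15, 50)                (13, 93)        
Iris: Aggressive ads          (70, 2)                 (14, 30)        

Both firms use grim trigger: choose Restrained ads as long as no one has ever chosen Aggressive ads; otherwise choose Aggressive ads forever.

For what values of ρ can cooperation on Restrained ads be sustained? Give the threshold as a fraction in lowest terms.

Iris's threshold: (70−15)/(70−14) = 55/56.
Dahlia's threshold: (93−50)/(93−30) = 43/63.
55/56 > 43/63, so Iris binds and ρ* = 55/56.

55/56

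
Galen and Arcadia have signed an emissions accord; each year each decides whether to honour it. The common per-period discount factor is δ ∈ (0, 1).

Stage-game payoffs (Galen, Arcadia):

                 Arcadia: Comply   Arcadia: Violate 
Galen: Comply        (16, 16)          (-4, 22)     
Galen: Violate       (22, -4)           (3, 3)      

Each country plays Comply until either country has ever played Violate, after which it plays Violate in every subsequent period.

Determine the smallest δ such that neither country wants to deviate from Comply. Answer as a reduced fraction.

6/19

Cooperation forever yields 16 each period: 16/(1−δ).
Deviating yields 22 once, then 3 forever: 22 + 3δ/(1−δ).
No profitable deviation requires 16/(1−δ) ≥ 22 + 3δ/(1−δ).
Multiplying by (1−δ): 16 ≥ 22(1−δ) + 3δ = 22 − 19δ.
So 19δ ≥ 6, i.e. δ ≥ 6/19.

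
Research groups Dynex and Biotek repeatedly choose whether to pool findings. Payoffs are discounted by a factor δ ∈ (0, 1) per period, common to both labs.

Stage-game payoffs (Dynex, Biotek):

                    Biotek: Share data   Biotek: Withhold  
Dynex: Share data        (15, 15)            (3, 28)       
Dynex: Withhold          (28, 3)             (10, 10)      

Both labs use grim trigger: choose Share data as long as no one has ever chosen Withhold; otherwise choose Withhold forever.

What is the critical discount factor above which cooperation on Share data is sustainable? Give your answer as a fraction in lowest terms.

Under grim trigger the critical discount factor is (T−C)/(T−P) with T = 28, C = 15, P = 10.
δ* = (28−15)/(28−10) = 13/18.

13/18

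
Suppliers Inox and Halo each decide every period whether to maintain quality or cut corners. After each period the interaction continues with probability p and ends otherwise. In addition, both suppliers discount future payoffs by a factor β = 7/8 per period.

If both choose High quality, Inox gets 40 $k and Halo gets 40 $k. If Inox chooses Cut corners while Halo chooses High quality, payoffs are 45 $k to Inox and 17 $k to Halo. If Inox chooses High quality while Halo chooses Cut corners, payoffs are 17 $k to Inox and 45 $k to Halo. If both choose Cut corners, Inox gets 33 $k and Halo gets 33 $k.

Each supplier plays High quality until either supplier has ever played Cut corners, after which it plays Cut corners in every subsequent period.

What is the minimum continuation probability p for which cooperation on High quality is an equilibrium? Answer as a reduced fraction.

10/21

Expected continuation weight on next period's payoff is β·p = 7/8·p, which plays the role of the discount factor.
Cooperation requires 7/8·p ≥ (45−40)/(45−33) = 5/12, hence p ≥ 10/21.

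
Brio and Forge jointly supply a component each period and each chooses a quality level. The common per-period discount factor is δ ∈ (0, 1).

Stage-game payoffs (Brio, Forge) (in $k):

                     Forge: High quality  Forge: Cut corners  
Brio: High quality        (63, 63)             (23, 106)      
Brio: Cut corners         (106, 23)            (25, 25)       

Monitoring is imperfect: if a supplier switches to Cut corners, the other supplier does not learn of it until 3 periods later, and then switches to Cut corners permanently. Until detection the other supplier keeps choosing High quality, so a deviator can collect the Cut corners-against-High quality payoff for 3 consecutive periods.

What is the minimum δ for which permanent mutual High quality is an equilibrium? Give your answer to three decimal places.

0.810

The best deviation is to choose Cut corners for all 3 undetected periods, earning 106 each, then 25 forever once detected.
Deviation value: 106(1−δ^3)/(1−δ) + 25δ^3/(1−δ); cooperation value: 63/(1−δ).
IC: 63 ≥ 106(1−δ^3) + 25δ^3 = 106 − 81δ^3.
So δ^3 ≥ 43/81, giving δ ≥ (43/81)^(1/3) ≈ 0.810.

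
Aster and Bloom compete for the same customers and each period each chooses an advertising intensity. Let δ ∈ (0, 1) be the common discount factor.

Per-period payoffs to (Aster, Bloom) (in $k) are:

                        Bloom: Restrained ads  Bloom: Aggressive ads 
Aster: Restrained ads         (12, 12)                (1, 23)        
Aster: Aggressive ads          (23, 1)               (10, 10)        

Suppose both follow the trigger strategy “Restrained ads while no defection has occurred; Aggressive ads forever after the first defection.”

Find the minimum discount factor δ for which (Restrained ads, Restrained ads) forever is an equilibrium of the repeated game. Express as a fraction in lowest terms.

11/13

Cooperation forever yields 12 each period: 12/(1−δ).
Deviating yields 23 once, then 10 forever: 23 + 10δ/(1−δ).
No profitable deviation requires 12/(1−δ) ≥ 23 + 10δ/(1−δ).
Multiplying by (1−δ): 12 ≥ 23(1−δ) + 10δ = 23 − 13δ.
So 13δ ≥ 11, i.e. δ ≥ 11/13.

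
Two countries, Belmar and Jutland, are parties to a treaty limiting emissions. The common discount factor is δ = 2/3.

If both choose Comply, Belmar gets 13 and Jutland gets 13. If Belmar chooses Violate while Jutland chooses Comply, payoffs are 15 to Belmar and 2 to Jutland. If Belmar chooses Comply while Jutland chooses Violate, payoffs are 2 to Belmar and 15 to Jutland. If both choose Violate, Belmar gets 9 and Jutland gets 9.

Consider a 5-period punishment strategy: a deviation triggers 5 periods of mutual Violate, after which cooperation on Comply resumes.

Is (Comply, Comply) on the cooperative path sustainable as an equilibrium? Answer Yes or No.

A one-shot deviation gives 15 now, then 9 for 5 periods, then back to 13.
Gain from deviating: (15−13) today; loss: (13−9) in each of the next 5 periods.
No-deviation condition: (13−9)(δ+…+δ^5) ≥ 15−13, i.e. δ+…+δ^5 ≥ 1/2.
At δ = 2/3: δ+…+δ^5 = 1.7366 ≥ 0.5000.
So cooperation is sustainable.

Yes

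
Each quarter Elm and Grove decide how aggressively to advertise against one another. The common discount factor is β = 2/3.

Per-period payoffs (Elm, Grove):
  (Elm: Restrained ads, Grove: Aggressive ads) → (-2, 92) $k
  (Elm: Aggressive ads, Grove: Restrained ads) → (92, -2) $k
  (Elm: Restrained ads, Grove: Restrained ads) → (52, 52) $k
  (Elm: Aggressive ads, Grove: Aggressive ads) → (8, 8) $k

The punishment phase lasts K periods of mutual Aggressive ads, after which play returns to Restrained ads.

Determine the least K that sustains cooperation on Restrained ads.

2

No profitable deviation requires (52−8)(β+…+β^K) ≥ 92−52, i.e. β+…+β^K ≥ 10/11 ≈ 0.9091.
With β = 2/3, the partial sums are K=1: 0.6667, K=2: 1.1111.
K = 2 is the first length at which the sum reaches 0.9091.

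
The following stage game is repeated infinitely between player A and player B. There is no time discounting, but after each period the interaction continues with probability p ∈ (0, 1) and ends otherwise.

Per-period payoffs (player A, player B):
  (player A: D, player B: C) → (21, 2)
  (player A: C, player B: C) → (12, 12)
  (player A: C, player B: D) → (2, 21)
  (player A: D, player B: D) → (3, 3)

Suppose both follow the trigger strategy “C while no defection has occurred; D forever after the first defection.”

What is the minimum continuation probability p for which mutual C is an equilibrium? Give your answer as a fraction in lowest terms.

1/2

Expected cooperation value is 12 + p·12 + p²·12 + … = 12/(1−p); deviation gives 21 + p·3/(1−p).
12 ≥ 21(1−p) + 3p ⇒ 18p ≥ 9 ⇒ p ≥ 9/18 = 1/2.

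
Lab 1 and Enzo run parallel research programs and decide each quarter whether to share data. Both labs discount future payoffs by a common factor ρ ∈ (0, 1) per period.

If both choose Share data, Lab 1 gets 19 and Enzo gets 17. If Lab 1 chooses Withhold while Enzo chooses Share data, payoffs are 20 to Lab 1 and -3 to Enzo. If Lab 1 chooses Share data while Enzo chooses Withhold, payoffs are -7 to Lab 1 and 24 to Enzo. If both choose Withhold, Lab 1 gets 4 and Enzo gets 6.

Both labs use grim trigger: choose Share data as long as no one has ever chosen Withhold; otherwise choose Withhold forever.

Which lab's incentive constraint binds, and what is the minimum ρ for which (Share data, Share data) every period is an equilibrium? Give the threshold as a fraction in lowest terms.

Enzo; ρ ≥ 7/18

Lab 1's threshold: (20−19)/(20−4) = 1/16.
Enzo's threshold: (24−17)/(24−6) = 7/18.
1/16 < 7/18, so Enzo binds and ρ* = 7/18.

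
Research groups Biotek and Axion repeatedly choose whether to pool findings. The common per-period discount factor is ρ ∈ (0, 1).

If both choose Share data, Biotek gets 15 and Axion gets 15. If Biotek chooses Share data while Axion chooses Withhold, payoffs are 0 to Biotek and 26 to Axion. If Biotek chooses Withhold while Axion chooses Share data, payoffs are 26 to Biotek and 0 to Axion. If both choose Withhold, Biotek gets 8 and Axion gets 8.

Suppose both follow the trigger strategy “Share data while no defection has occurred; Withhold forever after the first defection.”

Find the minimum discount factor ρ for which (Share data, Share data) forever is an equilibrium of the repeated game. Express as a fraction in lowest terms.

11/18

One-period gain from deviating is 26 − 15 = 11. The loss is 15 − 8 = 7 in every subsequent period, with present value 7·ρ/(1−ρ).
Deviation is unprofitable when 7·ρ/(1−ρ) ≥ 11, i.e. ρ/(1−ρ) ≥ 11/7.
Equivalently ρ ≥ 11/(11+7) = 11/18.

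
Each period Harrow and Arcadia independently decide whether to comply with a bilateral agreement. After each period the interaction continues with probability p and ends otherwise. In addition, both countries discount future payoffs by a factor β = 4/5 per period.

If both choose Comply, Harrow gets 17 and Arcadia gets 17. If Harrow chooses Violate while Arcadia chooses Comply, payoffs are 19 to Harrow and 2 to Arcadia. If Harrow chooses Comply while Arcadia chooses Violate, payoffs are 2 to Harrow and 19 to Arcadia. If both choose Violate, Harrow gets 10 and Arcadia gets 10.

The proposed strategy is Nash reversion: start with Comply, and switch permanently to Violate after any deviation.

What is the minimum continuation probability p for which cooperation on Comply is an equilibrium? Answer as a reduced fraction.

5/18

With continuation probability p and discount β, the effective per-period discount factor is βp.
Grim-trigger IC: βp ≥ (19−17)/(19−10) = 2/9.
So p ≥ (2/9)/(4/5) = 5/18.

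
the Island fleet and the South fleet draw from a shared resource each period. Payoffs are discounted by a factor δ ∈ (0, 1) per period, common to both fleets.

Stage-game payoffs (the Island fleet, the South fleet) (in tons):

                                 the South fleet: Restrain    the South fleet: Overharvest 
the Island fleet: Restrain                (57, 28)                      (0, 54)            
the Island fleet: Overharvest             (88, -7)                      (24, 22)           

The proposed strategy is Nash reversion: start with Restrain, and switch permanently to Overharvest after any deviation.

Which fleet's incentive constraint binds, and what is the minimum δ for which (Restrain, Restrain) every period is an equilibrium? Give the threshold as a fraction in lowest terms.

For the Island fleet: deviation gain 88−57 = 31, per-period punishment loss 57−24 = 33. IC gives δ ≥ 31/64.
For the South fleet: gain 26, loss 6 per period, so δ ≥ 26/32 = 13/16.
The tighter constraint is the South fleet's, so cooperation needs δ ≥ 13/16.

the South fleet; δ ≥ 13/16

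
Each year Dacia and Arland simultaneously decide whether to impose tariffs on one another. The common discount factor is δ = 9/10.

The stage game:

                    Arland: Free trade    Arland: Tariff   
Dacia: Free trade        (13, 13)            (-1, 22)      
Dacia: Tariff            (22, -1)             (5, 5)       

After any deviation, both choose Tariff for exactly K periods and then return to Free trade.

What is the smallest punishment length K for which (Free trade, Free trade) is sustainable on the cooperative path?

No profitable deviation requires (13−5)(δ+…+δ^K) ≥ 22−13, i.e. δ+…+δ^K ≥ 9/8 ≈ 1.1250.
With δ = 9/10, the partial sums are K=1: 0.9000, K=2: 1.7100.
K = 2 is the first length at which the sum reaches 1.1250.

2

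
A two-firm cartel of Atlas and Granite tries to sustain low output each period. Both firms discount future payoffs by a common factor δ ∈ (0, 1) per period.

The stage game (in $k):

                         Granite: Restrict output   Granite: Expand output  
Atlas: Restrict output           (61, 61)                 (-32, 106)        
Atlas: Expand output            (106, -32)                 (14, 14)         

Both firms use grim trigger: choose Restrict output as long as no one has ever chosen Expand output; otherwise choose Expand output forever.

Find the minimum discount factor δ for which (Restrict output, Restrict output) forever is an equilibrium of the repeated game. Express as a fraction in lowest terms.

Under grim trigger the critical discount factor is (T−C)/(T−P) with T = 106, C = 61, P = 14.
δ* = (106−61)/(106−14) = 45/92.

45/92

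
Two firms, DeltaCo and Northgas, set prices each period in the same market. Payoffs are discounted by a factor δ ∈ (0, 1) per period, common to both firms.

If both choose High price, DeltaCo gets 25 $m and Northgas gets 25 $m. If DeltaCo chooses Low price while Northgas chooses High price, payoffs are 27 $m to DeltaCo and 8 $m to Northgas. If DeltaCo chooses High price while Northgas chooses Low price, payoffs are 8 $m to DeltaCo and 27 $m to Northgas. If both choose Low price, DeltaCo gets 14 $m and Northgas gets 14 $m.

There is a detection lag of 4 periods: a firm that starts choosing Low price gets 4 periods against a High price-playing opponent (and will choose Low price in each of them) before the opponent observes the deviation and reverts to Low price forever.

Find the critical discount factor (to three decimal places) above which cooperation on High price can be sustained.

0.626

The best deviation is to choose Low price for all 4 undetected periods, earning 27 each, then 14 forever once detected.
Deviation value: 27(1−δ^4)/(1−δ) + 14δ^4/(1−δ); cooperation value: 25/(1−δ).
IC: 25 ≥ 27(1−δ^4) + 14δ^4 = 27 − 13δ^4.
So δ^4 ≥ 2/13, giving δ ≥ (2/13)^(1/4) ≈ 0.626.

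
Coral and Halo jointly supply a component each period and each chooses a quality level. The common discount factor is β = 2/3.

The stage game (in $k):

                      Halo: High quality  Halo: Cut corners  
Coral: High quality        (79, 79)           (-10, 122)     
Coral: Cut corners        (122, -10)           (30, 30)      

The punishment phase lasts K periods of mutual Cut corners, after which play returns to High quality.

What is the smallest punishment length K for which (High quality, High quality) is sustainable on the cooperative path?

No profitable deviation requires (79−30)(β+…+β^K) ≥ 122−79, i.e. β+…+β^K ≥ 43/49 ≈ 0.8776.
With β = 2/3, the partial sums are K=1: 0.6667, K=2: 1.1111.
K = 2 is the first length at which the sum reaches 0.8776.

2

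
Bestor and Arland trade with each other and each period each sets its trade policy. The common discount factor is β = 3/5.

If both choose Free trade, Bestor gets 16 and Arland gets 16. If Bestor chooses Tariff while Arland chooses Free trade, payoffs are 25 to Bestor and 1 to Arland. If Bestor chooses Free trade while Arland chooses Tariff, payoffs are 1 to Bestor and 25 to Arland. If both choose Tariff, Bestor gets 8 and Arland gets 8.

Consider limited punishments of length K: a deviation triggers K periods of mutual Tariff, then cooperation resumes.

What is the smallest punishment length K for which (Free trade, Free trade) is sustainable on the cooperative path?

IC: β(1−β^K)/(1−β) ≥ (25−16)/(16−8) = 9/8.
With β = 3/5: need 1 − β^K ≥ 9/8·(1−3/5)/(3/5), i.e. β^K ≤ 0.2500.
Since (3/5)^2 = 0.3600 and (3/5)^3 = 0.2160, the smallest such K is 3.

3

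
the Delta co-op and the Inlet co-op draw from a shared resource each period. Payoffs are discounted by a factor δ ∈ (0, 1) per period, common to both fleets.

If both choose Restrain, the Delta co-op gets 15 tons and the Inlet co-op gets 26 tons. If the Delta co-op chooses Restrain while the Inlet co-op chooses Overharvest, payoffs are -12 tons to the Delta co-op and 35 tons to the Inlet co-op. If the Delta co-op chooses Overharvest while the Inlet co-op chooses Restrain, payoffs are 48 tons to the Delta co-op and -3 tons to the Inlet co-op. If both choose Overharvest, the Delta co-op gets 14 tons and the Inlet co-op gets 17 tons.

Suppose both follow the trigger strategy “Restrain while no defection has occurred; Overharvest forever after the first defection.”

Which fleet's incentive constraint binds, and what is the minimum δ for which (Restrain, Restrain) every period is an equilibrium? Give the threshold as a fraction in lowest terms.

the Delta co-op's threshold: (48−15)/(48−14) = 33/34.
the Inlet co-op's threshold: (35−26)/(35−17) = 1/2.
33/34 > 1/2, so the Delta co-op binds and δ* = 33/34.

the Delta co-op; δ ≥ 33/34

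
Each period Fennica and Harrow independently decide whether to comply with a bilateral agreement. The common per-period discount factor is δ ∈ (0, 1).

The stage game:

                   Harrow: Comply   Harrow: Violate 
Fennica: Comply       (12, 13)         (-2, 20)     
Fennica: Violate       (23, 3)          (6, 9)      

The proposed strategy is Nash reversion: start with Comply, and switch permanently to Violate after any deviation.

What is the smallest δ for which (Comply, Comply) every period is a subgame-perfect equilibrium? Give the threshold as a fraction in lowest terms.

11/17

Fennica: cooperation gives 12 each period; deviation gives 23 once then 6 forever.
  12/(1−δ) ≥ 23 + 6δ/(1−δ) ⇒ δ ≥ 11/17.
Harrow: cooperation gives 13 each period; deviation gives 20 once then 9 forever.
  δ ≥ 7/11.
Both must hold, so the binding constraint is Fennica's: δ ≥ 11/17.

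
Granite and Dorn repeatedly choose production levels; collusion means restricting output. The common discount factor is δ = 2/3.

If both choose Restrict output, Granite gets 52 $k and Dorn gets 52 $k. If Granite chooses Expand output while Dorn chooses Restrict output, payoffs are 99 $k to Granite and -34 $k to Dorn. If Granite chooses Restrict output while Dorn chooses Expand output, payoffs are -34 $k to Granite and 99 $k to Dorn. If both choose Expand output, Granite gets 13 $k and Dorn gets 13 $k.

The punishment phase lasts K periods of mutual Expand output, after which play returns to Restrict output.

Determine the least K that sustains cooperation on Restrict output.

No profitable deviation requires (52−13)(δ+…+δ^K) ≥ 99−52, i.e. δ+…+δ^K ≥ 47/39 ≈ 1.2051.
With δ = 2/3, the partial sums are K=1: 0.6667, K=2: 1.1111, K=3: 1.4074.
K = 3 is the first length at which the sum reaches 1.2051.

3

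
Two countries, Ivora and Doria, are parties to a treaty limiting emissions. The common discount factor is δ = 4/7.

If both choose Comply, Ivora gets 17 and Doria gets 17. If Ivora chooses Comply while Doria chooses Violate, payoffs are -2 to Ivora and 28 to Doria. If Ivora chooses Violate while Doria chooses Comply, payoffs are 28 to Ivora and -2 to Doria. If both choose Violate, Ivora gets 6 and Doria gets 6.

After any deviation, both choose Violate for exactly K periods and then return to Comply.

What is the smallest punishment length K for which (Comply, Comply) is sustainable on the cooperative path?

3

IC: δ(1−δ^K)/(1−δ) ≥ (28−17)/(17−6) = 1.
With δ = 4/7: need 1 − δ^K ≥ 1·(1−4/7)/(4/7), i.e. δ^K ≤ 0.2500.
Since (4/7)^2 = 0.3265 and (4/7)^3 = 0.1866, the smallest such K is 3.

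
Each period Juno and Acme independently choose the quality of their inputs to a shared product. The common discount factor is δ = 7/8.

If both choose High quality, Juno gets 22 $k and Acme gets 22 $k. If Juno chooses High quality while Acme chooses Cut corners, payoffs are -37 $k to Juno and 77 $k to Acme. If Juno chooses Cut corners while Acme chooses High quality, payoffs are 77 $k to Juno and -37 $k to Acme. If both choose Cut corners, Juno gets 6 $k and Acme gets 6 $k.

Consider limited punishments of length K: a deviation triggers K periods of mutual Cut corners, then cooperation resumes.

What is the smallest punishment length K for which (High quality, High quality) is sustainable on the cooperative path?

Need Σ_{k=1}^{K} δ^k ≥ (77−22)/(22−6) = 3.4375 at δ = 7/8.
At K = 5 the sum is 3.4096 < 3.4375; at K = 6 it is 3.8584 ≥ 3.4375.
So the minimum punishment length is K = 6.

6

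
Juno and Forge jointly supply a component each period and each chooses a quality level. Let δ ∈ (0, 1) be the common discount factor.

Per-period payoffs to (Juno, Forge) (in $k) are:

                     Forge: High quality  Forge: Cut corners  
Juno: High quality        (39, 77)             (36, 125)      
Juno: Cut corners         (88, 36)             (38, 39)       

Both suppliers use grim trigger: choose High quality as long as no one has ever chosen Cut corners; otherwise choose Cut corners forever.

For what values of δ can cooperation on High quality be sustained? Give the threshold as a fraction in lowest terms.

49/50

For Juno: deviation gain 88−39 = 49, per-period punishment loss 39−38 = 1. IC gives δ ≥ 49/50.
For Forge: gain 48, loss 38 per period, so δ ≥ 48/86 = 24/43.
The tighter constraint is Juno's, so cooperation needs δ ≥ 49/50.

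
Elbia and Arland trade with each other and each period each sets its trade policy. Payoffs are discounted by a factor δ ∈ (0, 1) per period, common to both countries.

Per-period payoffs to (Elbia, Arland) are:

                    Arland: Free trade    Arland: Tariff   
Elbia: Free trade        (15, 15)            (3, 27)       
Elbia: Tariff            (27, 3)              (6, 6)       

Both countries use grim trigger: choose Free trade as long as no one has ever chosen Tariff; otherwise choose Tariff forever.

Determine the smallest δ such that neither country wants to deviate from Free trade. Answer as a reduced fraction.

One-period gain from deviating is 27 − 15 = 12. The loss is 15 − 6 = 9 in every subsequent period, with present value 9·δ/(1−δ).
Deviation is unprofitable when 9·δ/(1−δ) ≥ 12, i.e. δ/(1−δ) ≥ 4/3.
Equivalently δ ≥ 12/(12+9) = 4/7.

4/7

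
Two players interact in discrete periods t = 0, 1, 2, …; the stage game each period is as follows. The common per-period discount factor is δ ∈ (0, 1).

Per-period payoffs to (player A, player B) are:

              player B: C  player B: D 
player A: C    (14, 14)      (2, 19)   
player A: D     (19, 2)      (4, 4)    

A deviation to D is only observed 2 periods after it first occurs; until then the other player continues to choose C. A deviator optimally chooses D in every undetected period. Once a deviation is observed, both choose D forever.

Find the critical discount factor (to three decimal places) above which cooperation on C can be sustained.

0.577

A deviator earns 19 for 2 periods, then 4 forever; cooperating earns 14 forever. Multiplying the IC by (1−δ):
14 ≥ 19(1−δ^2) + 4δ^2, so 15·δ^2 ≥ 5 and δ^2 ≥ 1/3.
δ ≥ (1/3)^(1/2) ≈ 0.577.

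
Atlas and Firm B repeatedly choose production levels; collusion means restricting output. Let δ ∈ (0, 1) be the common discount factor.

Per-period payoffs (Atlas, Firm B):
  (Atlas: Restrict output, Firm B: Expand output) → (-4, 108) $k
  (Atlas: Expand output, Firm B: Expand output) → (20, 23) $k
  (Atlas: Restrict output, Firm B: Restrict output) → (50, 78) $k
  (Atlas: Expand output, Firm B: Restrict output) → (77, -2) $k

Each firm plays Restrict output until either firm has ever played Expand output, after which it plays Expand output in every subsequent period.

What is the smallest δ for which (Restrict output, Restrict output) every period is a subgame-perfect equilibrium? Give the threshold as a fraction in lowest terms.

Atlas's threshold: (77−50)/(77−20) = 9/19.
Firm B's threshold: (108−78)/(108−23) = 6/17.
9/19 > 6/17, so Atlas binds and δ* = 9/19.

9/19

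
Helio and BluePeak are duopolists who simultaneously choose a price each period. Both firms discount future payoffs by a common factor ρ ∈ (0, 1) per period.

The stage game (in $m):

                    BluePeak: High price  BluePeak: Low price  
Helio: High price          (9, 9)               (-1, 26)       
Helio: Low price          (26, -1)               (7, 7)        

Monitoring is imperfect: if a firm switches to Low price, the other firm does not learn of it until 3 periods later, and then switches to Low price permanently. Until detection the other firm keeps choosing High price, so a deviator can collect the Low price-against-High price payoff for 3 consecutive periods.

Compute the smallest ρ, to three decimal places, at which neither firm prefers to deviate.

0.964

Deviating for the 3 undetected periods gains 26−9 = 17 per period over cooperation, then loses 9−7 = 2 per period forever once punishment starts.
Gain: 17(1 + ρ + … + ρ^2); loss: 2·ρ^3/(1−ρ).
No profitable deviation ⇔ 17(1−ρ^3) ≤ 2·ρ^3, i.e. ρ^3 ≥ 17/(17+2) = 17/19.
Hence ρ ≥ (17/19)^(1/3) ≈ 0.964.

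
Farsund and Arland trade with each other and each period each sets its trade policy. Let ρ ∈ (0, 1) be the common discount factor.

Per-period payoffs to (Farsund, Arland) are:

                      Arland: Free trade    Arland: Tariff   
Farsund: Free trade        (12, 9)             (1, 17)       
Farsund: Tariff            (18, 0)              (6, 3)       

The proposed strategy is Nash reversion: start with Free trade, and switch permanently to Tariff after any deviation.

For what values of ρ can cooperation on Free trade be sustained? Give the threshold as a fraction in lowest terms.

4/7

Farsund: cooperation gives 12 each period; deviation gives 18 once then 6 forever.
  12/(1−ρ) ≥ 18 + 6ρ/(1−ρ) ⇒ ρ ≥ 6/12 = 1/2.
Arland: cooperation gives 9 each period; deviation gives 17 once then 3 forever.
  ρ ≥ 8/14 = 4/7.
Both must hold, so the binding constraint is Arland's: ρ ≥ 4/7.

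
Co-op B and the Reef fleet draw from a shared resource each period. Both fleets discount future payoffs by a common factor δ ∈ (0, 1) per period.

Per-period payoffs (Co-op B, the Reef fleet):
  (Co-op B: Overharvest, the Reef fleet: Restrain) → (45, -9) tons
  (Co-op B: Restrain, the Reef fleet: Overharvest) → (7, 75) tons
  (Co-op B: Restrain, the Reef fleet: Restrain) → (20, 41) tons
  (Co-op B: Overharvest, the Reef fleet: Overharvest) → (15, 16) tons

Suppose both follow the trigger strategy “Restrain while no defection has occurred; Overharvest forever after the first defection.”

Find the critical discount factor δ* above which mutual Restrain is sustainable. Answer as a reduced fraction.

Co-op B's threshold: (45−20)/(45−15) = 5/6.
the Reef fleet's threshold: (75−41)/(75−16) = 34/59.
5/6 > 34/59, so Co-op B binds and δ* = 5/6.

5/6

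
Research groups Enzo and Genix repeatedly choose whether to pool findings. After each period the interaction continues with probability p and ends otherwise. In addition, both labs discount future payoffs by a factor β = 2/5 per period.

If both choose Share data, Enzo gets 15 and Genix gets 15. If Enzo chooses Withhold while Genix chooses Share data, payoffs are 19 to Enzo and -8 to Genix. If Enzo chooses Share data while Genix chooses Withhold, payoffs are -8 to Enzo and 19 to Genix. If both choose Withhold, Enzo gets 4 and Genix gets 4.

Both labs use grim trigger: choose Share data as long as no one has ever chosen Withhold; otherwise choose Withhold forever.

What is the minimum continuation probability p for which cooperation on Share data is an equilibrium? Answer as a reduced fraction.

Expected continuation weight on next period's payoff is β·p = 2/5·p, which plays the role of the discount factor.
Cooperation requires 2/5·p ≥ (19−15)/(19−4) = 4/15, hence p ≥ 2/3.

2/3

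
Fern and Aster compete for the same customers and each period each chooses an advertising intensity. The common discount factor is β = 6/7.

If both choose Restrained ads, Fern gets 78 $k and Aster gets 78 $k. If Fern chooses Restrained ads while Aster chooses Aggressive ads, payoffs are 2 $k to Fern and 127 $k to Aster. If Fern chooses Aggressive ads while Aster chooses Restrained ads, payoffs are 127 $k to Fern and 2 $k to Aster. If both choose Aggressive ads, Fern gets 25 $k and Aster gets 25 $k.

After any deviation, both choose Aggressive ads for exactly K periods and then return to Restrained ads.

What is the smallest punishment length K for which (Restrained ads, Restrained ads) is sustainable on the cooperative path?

2

No profitable deviation requires (78−25)(β+…+β^K) ≥ 127−78, i.e. β+…+β^K ≥ 49/53 ≈ 0.9245.
With β = 6/7, the partial sums are K=1: 0.8571, K=2: 1.5918.
K = 2 is the first length at which the sum reaches 0.9245.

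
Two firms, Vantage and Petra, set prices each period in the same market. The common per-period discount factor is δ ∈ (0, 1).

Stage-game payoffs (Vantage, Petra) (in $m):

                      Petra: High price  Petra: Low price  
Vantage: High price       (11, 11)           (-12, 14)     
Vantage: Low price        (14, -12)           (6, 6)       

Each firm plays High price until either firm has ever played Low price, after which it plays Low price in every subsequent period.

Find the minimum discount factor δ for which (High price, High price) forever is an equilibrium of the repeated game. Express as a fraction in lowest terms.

3/8

Cooperation forever yields 11 each period: 11/(1−δ).
Deviating yields 14 once, then 6 forever: 14 + 6δ/(1−δ).
No profitable deviation requires 11/(1−δ) ≥ 14 + 6δ/(1−δ).
Multiplying by (1−δ): 11 ≥ 14(1−δ) + 6δ = 14 − 8δ.
So 8δ ≥ 3, i.e. δ ≥ 3/8.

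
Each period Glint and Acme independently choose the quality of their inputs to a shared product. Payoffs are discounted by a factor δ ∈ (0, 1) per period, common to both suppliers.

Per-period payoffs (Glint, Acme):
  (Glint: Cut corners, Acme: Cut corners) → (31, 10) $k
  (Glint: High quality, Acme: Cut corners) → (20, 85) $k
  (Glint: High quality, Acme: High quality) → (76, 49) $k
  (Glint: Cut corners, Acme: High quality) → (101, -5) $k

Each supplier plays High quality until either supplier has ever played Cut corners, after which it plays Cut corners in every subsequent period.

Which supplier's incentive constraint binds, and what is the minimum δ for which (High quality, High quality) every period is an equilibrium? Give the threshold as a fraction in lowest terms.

Glint: cooperation gives 76 each period; deviation gives 101 once then 31 forever.
  76/(1−δ) ≥ 101 + 31δ/(1−δ) ⇒ δ ≥ 25/70 = 5/14.
Acme: cooperation gives 49 each period; deviation gives 85 once then 10 forever.
  δ ≥ 36/75 = 12/25.
Both must hold, so the binding constraint is Acme's: δ ≥ 12/25.

Acme; δ ≥ 12/25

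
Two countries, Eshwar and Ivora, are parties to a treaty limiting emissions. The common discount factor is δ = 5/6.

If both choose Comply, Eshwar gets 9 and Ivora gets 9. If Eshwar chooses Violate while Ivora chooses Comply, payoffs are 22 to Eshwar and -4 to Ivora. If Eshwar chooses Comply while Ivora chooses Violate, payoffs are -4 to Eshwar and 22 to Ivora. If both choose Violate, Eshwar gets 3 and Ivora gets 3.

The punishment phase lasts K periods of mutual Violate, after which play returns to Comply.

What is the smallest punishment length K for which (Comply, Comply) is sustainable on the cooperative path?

4

IC: δ(1−δ^K)/(1−δ) ≥ (22−9)/(9−3) = 13/6.
With δ = 5/6: need 1 − δ^K ≥ 13/6·(1−5/6)/(5/6), i.e. δ^K ≤ 0.5667.
Since (5/6)^3 = 0.5787 and (5/6)^4 = 0.4823, the smallest such K is 4.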